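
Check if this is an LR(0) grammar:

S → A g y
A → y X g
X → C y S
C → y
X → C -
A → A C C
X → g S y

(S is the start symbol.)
Augment with S' → S and build the canonical LR(0) collection (I0 = CLOSURE({[S' → . S]}), then GOTO on every symbol after a dot until no new states appear). It has 18 states:
  I0: { [A → . A C C], [A → . y X g], [S → . A g y], [S' → . S] }  — shift
  I1: { [A → A . C C], [C → . y], [S → A . g y] }  — shift
  I2: { [S' → S .] }  — accept
  I3: { [A → y . X g], [C → . y], [X → . C -], [X → . C y S], [X → . g S y] }  — shift
  I4: { [X → C . -], [X → C . y S] }  — shift
  I5: { [A → y X . g] }  — shift
  I6: { [A → . A C C], [A → . y X g], [S → . A g y], [X → g . S y] }  — shift
  I7: { [C → y .] }  — reduce
  I8: { [X → g S . y] }  — shift
  I9: { [X → g S y .] }  — reduce
  I10: { [A → y X g .] }  — reduce
  I11: { [X → C - .] }  — reduce
  I12: { [A → . A C C], [A → . y X g], [S → . A g y], [X → C y . S] }  — shift
  I13: { [X → C y S .] }  — reduce
  I14: { [A → A C . C], [C → . y] }  — shift
  I15: { [S → A g . y] }  — shift
  I16: { [S → A g y .] }  — reduce
  I17: { [A → A C C .] }  — reduce

Every state is either a pure shift/goto state or contains exactly one complete item and nothing to shift — no conflicts. The grammar is LR(0).

Answer: Yes, the grammar is LR(0)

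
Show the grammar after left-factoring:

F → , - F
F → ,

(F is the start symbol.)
Left-factoring transforms A → αβ₁ | αβ₂ into A → αA' and A' → β₁ | β₂
(α is the longest common prefix among the alternatives). Repeat until
no nonterminal has two alternatives with a common prefix.

Round 1: F has alternatives sharing prefix ','. Introduce F': F → , F'
  Add: F' → - F
  Add: F' → ε

No remaining common prefixes — done.

Resulting grammar:
F → , F'
F' → - F
F' → ε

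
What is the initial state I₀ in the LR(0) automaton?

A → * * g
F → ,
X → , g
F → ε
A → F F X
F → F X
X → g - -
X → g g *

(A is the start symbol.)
First, augment the grammar with A' → A
I₀ = CLOSURE({ [A' → . A] }):
  [A' → . A] has the dot before A: add [A → . * * g], [A → . F F X]
  [A → . F F X] has the dot before F: add [F → . ,], [F → .], [F → . F X]
No further items can be added.

I₀ = { [A → . * * g], [A → . F F X], [A' → . A], [F → . ,], [F → . F X], [F → .] }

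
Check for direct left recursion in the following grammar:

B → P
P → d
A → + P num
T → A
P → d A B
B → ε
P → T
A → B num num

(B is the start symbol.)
No direct left recursion

B → P: starts with P
P → d: starts with d
A → + P num: starts with '+'
T → A: starts with A
P → d A B: starts with d
B → ε: starts with ε
P → T: starts with T
A → B num num: starts with B

No direct left recursion found.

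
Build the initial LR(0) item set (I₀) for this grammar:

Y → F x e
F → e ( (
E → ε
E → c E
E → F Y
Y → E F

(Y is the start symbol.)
First, augment the grammar with Y' → Y
I₀ = CLOSURE({ [Y' → . Y] }):
  [Y' → . Y] has the dot before Y: add [Y → . F x e], [Y → . E F]
  [Y → . F x e] has the dot before F: add [F → . e ( (]
  [Y → . E F] has the dot before E: add [E → .], [E → . c E], [E → . F Y]
No further items can be added.

I₀ = { [E → . F Y], [E → . c E], [E → .], [F → . e ( (], [Y → . E F], [Y → . F x e], [Y' → . Y] }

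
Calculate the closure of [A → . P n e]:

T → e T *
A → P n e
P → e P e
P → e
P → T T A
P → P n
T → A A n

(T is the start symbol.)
Start with: [A → . P n e]
  [A → . P n e] has the dot before P: add [P → . e P e], [P → . e], [P → . T T A], [P → . P n]
  [P → . T T A] has the dot before T: add [T → . e T *], [T → . A A n]
  [T → . A A n] has the dot before A: all A-items already present
No further items can be added.

CLOSURE = { [A → . P n e], [P → . P n], [P → . T T A], [P → . e P e], [P → . e], [T → . A A n], [T → . e T *] }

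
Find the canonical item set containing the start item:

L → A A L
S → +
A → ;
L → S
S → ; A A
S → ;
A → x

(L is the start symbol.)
{ [A → . ;], [A → . x], [L → . A A L], [L → . S], [L' → . L], [S → . +], [S → . ; A A], [S → . ;] }

First, augment the grammar with L' → L
I₀ = CLOSURE({ [L' → . L] }):
  [L' → . L] has the dot before L: add [L → . A A L], [L → . S]
  [L → . A A L] has the dot before A: add [A → . ;], [A → . x]
  [L → . S] has the dot before S: add [S → . +], [S → . ; A A], [S → . ;]
No further items can be added.

I₀ = { [A → . ;], [A → . x], [L → . A A L], [L → . S], [L' → . L], [S → . +], [S → . ; A A], [S → . ;] }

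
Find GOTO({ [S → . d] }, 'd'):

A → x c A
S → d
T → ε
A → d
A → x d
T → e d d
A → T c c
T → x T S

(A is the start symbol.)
GOTO(I, 'd') = CLOSURE({ [A → αX.β] : [A → α.Xβ] ∈ I, X = 'd' })

Items with dot before 'd', with the dot advanced:
  [S → . d] → [S → d .]
Closure adds nothing (no advanced item has the dot before a non-terminal).

GOTO = { [S → d .] }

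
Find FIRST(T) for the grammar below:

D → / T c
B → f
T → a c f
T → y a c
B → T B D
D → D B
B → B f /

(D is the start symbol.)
{ 'a', 'y' }

To compute FIRST(T), examine every production with T on the left-hand side, reading each right-hand side left to right until a non-nullable symbol is reached.

From T → a c f:
  - a is a terminal: add 'a' and stop
From T → y a c:
  - y is a terminal: add 'y' and stop

Collecting: FIRST(T) = { 'a', 'y' }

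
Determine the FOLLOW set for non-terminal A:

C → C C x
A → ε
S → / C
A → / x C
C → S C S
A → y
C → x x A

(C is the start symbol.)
To compute FOLLOW(A), find every occurrence of A on a right-hand side N → α A β: add FIRST(β) \ {ε}, and if β is empty or nullable also add FOLLOW(N). Iterate to a fixed point.

In C → x x A: A is at the end, add FOLLOW(C)

The FOLLOW sets referred to above (computed the same way, to a fixed point):
  FOLLOW(C) = { $, '/', 'x' }

Taking the union: FOLLOW(A) = { $, '/', 'x' }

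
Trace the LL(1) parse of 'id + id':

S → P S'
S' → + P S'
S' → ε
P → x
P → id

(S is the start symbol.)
Stack is shown with the top on the left.

Stack     Input      Action
---------------------------
S $       id + id $  output S → P S'
P S' $    id + id $  output P → id
id S' $   id + id $  match 'id'
S' $      + id $     output S' → + P S'
+ P S' $  + id $     match '+'
P S' $    id $       output P → id
id S' $   id $       match 'id'
S' $      $          output S' → ε
$         $          accept

The string is accepted.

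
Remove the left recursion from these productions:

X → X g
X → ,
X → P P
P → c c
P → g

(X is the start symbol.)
X → , X'
X → P P X'
X' → g X'
X' → ε
P → c c
P → g

X is directly left-recursive. The standard transformation for
  A → A α₁ | ... | A α_m | β₁ | ... | β_n
is
  A  → β₁ A' | ... | β_n A'
  A' → α₁ A' | ... | α_m A' | ε

X → , becomes X → , X'
X → P P becomes X → P P X'
X → X g becomes X' → g X'
Add X' → ε

Productions for other non-terminals are unchanged:
  P → c c
  P → g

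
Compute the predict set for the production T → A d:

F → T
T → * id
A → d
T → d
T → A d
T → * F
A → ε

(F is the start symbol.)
{ 'd' }

PREDICT(T → A d) = (FIRST(RHS) \ {ε}) ∪ (FOLLOW(T) if ε ∈ FIRST(RHS), i.e. RHS ⇒* ε)
FIRST(A) = { 'd', ε }
FIRST(A d) = { 'd' }
ε ∉ FIRST(A d), so FOLLOW(T) is not added.
PREDICT(T → A d) = { 'd' }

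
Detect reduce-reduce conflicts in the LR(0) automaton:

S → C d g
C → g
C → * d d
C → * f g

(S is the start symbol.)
A reduce-reduce conflict occurs when an LR(0) state has two complete items [A → α .] and [B → β .] — both call for a reduction, and with no lookahead the parser cannot choose between them.

Augment with S' → S and build the canonical LR(0) collection (I0 = CLOSURE({[S' → . S]}), then GOTO on every symbol after a dot until no new states appear). It has 11 states:
  I0: { [C → . * d d], [C → . * f g], [C → . g], [S → . C d g], [S' → . S] }  — shift
  I1: { [C → * . d d], [C → * . f g] }  — shift
  I2: { [S → C . d g] }  — shift
  I3: { [S' → S .] }  — accept
  I4: { [C → g .] }  — reduce
  I5: { [S → C d . g] }  — shift
  I6: { [S → C d g .] }  — reduce
  I7: { [C → * d . d] }  — shift
  I8: { [C → * f . g] }  — shift
  I9: { [C → * f g .] }  — reduce
  I10: { [C → * d d .] }  — reduce

No state contains more than one complete item.

Answer: No reduce-reduce conflicts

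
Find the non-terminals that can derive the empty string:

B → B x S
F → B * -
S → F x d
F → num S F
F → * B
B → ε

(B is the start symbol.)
{ 'B' }

ε-productions: B → ε
So B is immediately nullable.
No further non-terminal can be added: every production for the remaining non-terminals contains a terminal or a non-nullable non-terminal.
Nullable = { 'B' }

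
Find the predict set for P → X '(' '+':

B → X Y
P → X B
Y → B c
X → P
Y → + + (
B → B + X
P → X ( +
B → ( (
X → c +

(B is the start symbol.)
{ 'c' }

PREDICT(P → X '(' '+') = (FIRST(RHS) \ {ε}) ∪ (FOLLOW(P) if ε ∈ FIRST(RHS), i.e. RHS ⇒* ε)
FIRST(X) = { 'c' }
FIRST(X '(' '+') = { 'c' }
ε ∉ FIRST(X '(' '+'), so FOLLOW(P) is not added.
PREDICT(P → X '(' '+') = { 'c' }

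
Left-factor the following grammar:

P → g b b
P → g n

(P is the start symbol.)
P → g P'
P' → b b
P' → n

Left-factoring transforms A → αβ₁ | αβ₂ into A → αA' and A' → β₁ | β₂
(α is the longest common prefix among the alternatives). Repeat until
no nonterminal has two alternatives with a common prefix.

Round 1: P has alternatives sharing prefix 'g'. Introduce P': P → g P'
  Add: P' → b b
  Add: P' → n

No remaining common prefixes — done.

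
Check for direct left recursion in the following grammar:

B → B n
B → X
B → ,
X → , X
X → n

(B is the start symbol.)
Direct left recursion occurs when N → N α for some non-terminal N (the right-hand side begins with the left-hand side itself).

B → B n: LEFT RECURSIVE (starts with B)
B → X: starts with X
B → ,: starts with ','
X → , X: starts with ','
X → n: starts with n

The grammar has direct left recursion on: B.

Answer: Yes, B is left-recursive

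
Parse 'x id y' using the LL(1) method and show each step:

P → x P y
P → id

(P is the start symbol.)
Stack is shown with the top on the left.

Stack    Input     Action
-------------------------
P $      x id y $  output P → x P y
x P y $  x id y $  match 'x'
P y $    id y $    output P → id
id y $   id y $    match 'id'
y $      y $       match 'y'
$        $         accept

The string is accepted.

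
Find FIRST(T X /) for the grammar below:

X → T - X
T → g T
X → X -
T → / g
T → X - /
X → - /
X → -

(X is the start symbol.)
FIRST sets of the non-terminals involved (from the grammar, by fixed-point iteration):
  FIRST(T) = { '-', '/', 'g' }

To compute FIRST(T X /), process the symbols left to right:
Symbol T is a non-terminal. Add FIRST(T) \ {ε} = { '-', '/', 'g' }
T is not nullable (ε ∉ FIRST(T)), so stop here.
FIRST(T X /) = { '-', '/', 'g' }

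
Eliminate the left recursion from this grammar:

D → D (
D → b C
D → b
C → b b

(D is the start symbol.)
D → b C D'
D → b D'
D' → ( D'
D' → ε
C → b b

D is directly left-recursive. The standard transformation for
  A → A α₁ | ... | A α_m | β₁ | ... | β_n
is
  A  → β₁ A' | ... | β_n A'
  A' → α₁ A' | ... | α_m A' | ε

D → b C becomes D → b C D'
D → b becomes D → b D'
D → D ( becomes D' → ( D'
Add D' → ε

Productions for other non-terminals are unchanged:
  C → b b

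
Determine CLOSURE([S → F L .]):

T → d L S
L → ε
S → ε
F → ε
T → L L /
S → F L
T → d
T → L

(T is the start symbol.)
{ [S → F L .] }

To compute CLOSURE, for each item [A → α.Bβ] where B is a non-terminal, add [B → .γ] for all productions B → γ; repeat for the newly added items until nothing changes.

Start with: [S → F L .]
The dot is at the end, so nothing is added.

CLOSURE = { [S → F L .] }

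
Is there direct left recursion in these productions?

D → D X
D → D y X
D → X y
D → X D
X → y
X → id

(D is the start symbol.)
D → D X: LEFT RECURSIVE (starts with D)
D → D y X: LEFT RECURSIVE (starts with D)
D → X y: starts with X
D → X D: starts with X
X → y: starts with y
X → id: starts with id

The grammar has direct left recursion on: D.

Answer: Yes, D is left-recursive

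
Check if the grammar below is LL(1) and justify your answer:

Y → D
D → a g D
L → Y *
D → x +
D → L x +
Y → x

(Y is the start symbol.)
No. Predict set conflict for Y: { 'x' }

Relevant sets:
  FIRST(D) = { 'a', 'x' }
  FIRST(L) = { 'a', 'x' }

For Y:
  PREDICT(Y → D) = { 'a', 'x' }
  PREDICT(Y → x) = { 'x' }
For D:
  PREDICT(D → a g D) = { 'a' }
  PREDICT(D → x '+') = { 'x' }
  PREDICT(D → L x '+') = { 'a', 'x' }
L has a single production, so nothing to check there.

Conflict found: Predict set conflict for Y: { 'x' }
The grammar is NOT LL(1).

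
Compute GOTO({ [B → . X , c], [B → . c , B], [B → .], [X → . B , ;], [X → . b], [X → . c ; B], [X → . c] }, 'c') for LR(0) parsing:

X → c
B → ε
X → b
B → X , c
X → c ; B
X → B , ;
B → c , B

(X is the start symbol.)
GOTO(I, 'c') = CLOSURE({ [A → αX.β] : [A → α.Xβ] ∈ I, X = 'c' })

Items with dot before 'c', with the dot advanced:
  [B → . c , B] → [B → c . , B]
  [X → . c] → [X → c .]
  [X → . c ; B] → [X → c . ; B]
Closure adds nothing (no advanced item has the dot before a non-terminal).

GOTO = { [B → c . , B], [X → c . ; B], [X → c .] }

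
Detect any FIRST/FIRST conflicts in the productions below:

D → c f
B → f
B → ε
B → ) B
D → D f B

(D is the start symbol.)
Yes. D → c f / D → D f B on { 'c' }

FIRST sets of the non-terminals at (or reachable through a nullable prefix from) the front of some alternative:
  FIRST(D) = { 'c' }

Productions for D:
  D → c f: FIRST = { 'c' }
  D → D f B: FIRST = { 'c' }
Productions for B:
  B → f: FIRST = { 'f' }
  B → ε: FIRST = { ε }
  B → ) B: FIRST = { ')' }

Conflict for D: D → c f and D → D f B
  Overlap: { 'c' }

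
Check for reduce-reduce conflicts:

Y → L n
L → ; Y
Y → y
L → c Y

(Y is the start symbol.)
No reduce-reduce conflicts

A reduce-reduce conflict occurs when an LR(0) state has two complete items [A → α .] and [B → β .] — both call for a reduction, and with no lookahead the parser cannot choose between them.

Augment with Y' → Y and build the canonical LR(0) collection (I0 = CLOSURE({[Y' → . Y]}), then GOTO on every symbol after a dot until no new states appear). It has 9 states:
  I0: { [L → . ; Y], [L → . c Y], [Y → . L n], [Y → . y], [Y' → . Y] }  — shift
  I1: { [L → . ; Y], [L → . c Y], [L → ; . Y], [Y → . L n], [Y → . y] }  — shift
  I2: { [Y → L . n] }  — shift
  I3: { [Y' → Y .] }  — accept
  I4: { [L → . ; Y], [L → . c Y], [L → c . Y], [Y → . L n], [Y → . y] }  — shift
  I5: { [Y → y .] }  — reduce
  I6: { [L → c Y .] }  — reduce
  I7: { [Y → L n .] }  — reduce
  I8: { [L → ; Y .] }  — reduce

No state contains more than one complete item.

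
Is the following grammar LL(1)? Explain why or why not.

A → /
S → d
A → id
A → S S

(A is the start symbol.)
Yes, the grammar is LL(1).

A grammar is LL(1) if for each non-terminal N with multiple productions, the predict sets of those productions are pairwise disjoint, where PREDICT(N → α) = (FIRST(α) \ {ε}) ∪ (FOLLOW(N) if α ⇒* ε).

Relevant sets:
  FIRST(S) = { 'd' }

For A:
  PREDICT(A → '/') = { '/' }
  PREDICT(A → id) = { 'id' }
  PREDICT(A → S S) = { 'd' }
S has a single production, so nothing to check there.

All predict sets are disjoint. The grammar IS LL(1).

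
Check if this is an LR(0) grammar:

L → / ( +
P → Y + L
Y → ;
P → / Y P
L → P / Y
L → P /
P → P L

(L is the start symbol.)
A grammar is LR(0) if no state in the canonical LR(0) collection has:
  - both a shift item (dot before a terminal) and a complete item (shift-reduce conflict), or
  - two or more complete items (reduce-reduce conflict; the accept item [L' → L .] counts as a complete item here).

Augment with L' → L and build the canonical LR(0) collection (I0 = CLOSURE({[L' → . L]}), then GOTO on every symbol after a dot until no new states appear). It has 16 states:
  I0: { [L → . / ( +], [L → . P / Y], [L → . P /], [L' → . L], [P → . / Y P], [P → . P L], [P → . Y + L], [Y → . ;] }  — shift
  I1: { [L → / . ( +], [P → / . Y P], [Y → . ;] }  — shift
  I2: { [Y → ; .] }  — reduce
  I3: { [L' → L .] }  — accept
  I4: { [L → . / ( +], [L → . P / Y], [L → . P /], [L → P . / Y], [L → P . /], [P → . / Y P], [P → . P L], [P → . Y + L], [P → P . L], [Y → . ;] }  — shift
  I5: { [P → Y . + L] }  — shift
  I6: { [L → . / ( +], [L → . P / Y], [L → . P /], [P → . / Y P], [P → . P L], [P → . Y + L], [P → Y + . L], [Y → . ;] }  — shift
  I7: { [P → Y + L .] }  — reduce
  I8: { [L → / . ( +], [L → P / . Y], [L → P / .], [P → / . Y P], [Y → . ;] }  — shift, reduce
  I9: { [P → P L .] }  — reduce
  I10: { [L → / ( . +] }  — shift
  I11: { [L → P / Y .], [P → . / Y P], [P → . P L], [P → . Y + L], [P → / Y . P], [Y → . ;] }  — shift, reduce
  I12: { [P → / . Y P], [Y → . ;] }  — shift
  I13: { [L → . / ( +], [L → . P / Y], [L → . P /], [P → . / Y P], [P → . P L], [P → . Y + L], [P → / Y P .], [P → P . L], [Y → . ;] }  — shift, reduce
  I14: { [P → . / Y P], [P → . P L], [P → . Y + L], [P → / Y . P], [Y → . ;] }  — shift
  I15: { [L → / ( + .] }  — reduce

Conflict in state I8:
  Shift-reduce conflict between [L → P / .] and [L → / . ( +]
So the grammar is NOT LR(0).

Answer: No. Shift-reduce conflict between [L → P / .] and [L → / . ( +]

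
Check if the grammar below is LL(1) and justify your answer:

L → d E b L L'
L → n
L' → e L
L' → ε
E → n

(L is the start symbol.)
No. Predict set conflict for L': { 'e' }

Relevant sets:
  FOLLOW(L') = { $, 'e' }

For L:
  PREDICT(L → d E b L L') = { 'd' }
  PREDICT(L → n) = { 'n' }
For L':
  PREDICT(L' → e L) = { 'e' }
  PREDICT(L' → ε) = { $, 'e' }
E has a single production, so nothing to check there.

Conflict found: Predict set conflict for L': { 'e' }
The grammar is NOT LL(1).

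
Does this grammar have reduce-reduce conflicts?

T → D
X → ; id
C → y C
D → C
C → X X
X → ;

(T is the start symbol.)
A reduce-reduce conflict occurs when an LR(0) state has two complete items [A → α .] and [B → β .] — both call for a reduction, and with no lookahead the parser cannot choose between them.

Augment with T' → T and build the canonical LR(0) collection (I0 = CLOSURE({[T' → . T]}), then GOTO on every symbol after a dot until no new states appear). It has 10 states:
  I0: { [C → . X X], [C → . y C], [D → . C], [T → . D], [T' → . T], [X → . ; id], [X → . ;] }  — shift
  I1: { [X → ; . id], [X → ; .] }  — shift, reduce
  I2: { [D → C .] }  — reduce
  I3: { [T → D .] }  — reduce
  I4: { [T' → T .] }  — accept
  I5: { [C → X . X], [X → . ; id], [X → . ;] }  — shift
  I6: { [C → . X X], [C → . y C], [C → y . C], [X → . ; id], [X → . ;] }  — shift
  I7: { [C → y C .] }  — reduce
  I8: { [C → X X .] }  — reduce
  I9: { [X → ; id .] }  — reduce

No state contains more than one complete item.

Answer: No reduce-reduce conflicts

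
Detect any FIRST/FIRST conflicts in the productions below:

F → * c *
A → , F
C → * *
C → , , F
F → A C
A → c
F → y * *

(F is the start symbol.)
No FIRST/FIRST conflicts.

A FIRST/FIRST conflict occurs when two productions N → α and N → β for the same non-terminal have FIRST(α) ∩ FIRST(β) ≠ ∅ (with ε ∈ FIRST of a nullable right-hand side, so two nullable alternatives also conflict).

FIRST sets of the non-terminals at (or reachable through a nullable prefix from) the front of some alternative:
  FIRST(A) = { ',', 'c' }

Productions for F:
  F → * c *: FIRST = { '*' }
  F → A C: FIRST = { ',', 'c' }
  F → y * *: FIRST = { 'y' }
Productions for A:
  A → , F: FIRST = { ',' }
  A → c: FIRST = { 'c' }
Productions for C:
  C → * *: FIRST = { '*' }
  C → , , F: FIRST = { ',' }

All alternatives of each non-terminal have pairwise disjoint FIRST sets.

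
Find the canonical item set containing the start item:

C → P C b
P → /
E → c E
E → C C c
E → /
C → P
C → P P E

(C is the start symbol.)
{ [C → . P C b], [C → . P P E], [C → . P], [C' → . C], [P → . /] }

First, augment the grammar with C' → C
I₀ = CLOSURE({ [C' → . C] }):
  [C' → . C] has the dot before C: add [C → . P C b], [C → . P], [C → . P P E]
  [C → . P C b] has the dot before P: add [P → . /]
No further items can be added.

I₀ = { [C → . P C b], [C → . P P E], [C → . P], [C' → . C], [P → . /] }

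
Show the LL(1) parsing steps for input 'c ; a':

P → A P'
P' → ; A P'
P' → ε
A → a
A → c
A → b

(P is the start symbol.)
Stack is shown with the top on the left.

Stack     Input    Action
-------------------------
P $       c ; a $  output P → A P'
A P' $    c ; a $  output A → c
c P' $    c ; a $  match 'c'
P' $      ; a $    output P' → ; A P'
; A P' $  ; a $    match ';'
A P' $    a $      output A → a
a P' $    a $      match 'a'
P' $      $        output P' → ε
$         $        accept

The string is accepted.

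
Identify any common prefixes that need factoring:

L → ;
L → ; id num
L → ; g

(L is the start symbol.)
Left-factoring is needed when two productions for the same non-terminal
share a common prefix on the right-hand side.

Productions for L:
  L → ;
  L → ; id num
  L → ; g

Found common prefix ';' in productions for L

Answer: Yes, L has productions with common prefix ';'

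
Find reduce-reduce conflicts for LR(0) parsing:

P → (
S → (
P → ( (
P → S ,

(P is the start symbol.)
Augment with P' → P and build the canonical LR(0) collection (I0 = CLOSURE({[P' → . P]}), then GOTO on every symbol after a dot until no new states appear). It has 6 states:
  I0: { [P → . ( (], [P → . (], [P → . S ,], [P' → . P], [S → . (] }  — shift
  I1: { [P → ( . (], [P → ( .], [S → ( .] }  — shift, 2 reduces
  I2: { [P' → P .] }  — accept
  I3: { [P → S . ,] }  — shift
  I4: { [P → S , .] }  — reduce
  I5: { [P → ( ( .] }  — reduce

I1 contains complete items [P → ( .], [S → ( .] — reduce-reduce conflict.

Answer: Yes — I1: [P → ( .] vs [S → ( .]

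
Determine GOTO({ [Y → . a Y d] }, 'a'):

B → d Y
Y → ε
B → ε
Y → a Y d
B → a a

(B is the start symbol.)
{ [Y → . a Y d], [Y → .], [Y → a . Y d] }

GOTO(I, 'a') = CLOSURE({ [A → αX.β] : [A → α.Xβ] ∈ I, X = 'a' })

Items with dot before 'a', with the dot advanced:
  [Y → . a Y d] → [Y → a . Y d]
Closure of the advanced items:
  [Y → a . Y d] has the dot before Y: add [Y → .], [Y → . a Y d]

GOTO = { [Y → . a Y d], [Y → .], [Y → a . Y d] }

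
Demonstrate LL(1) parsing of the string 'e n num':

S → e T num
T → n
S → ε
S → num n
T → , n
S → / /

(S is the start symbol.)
LL(1) parsing maintains a stack (initially the start symbol over $) and the input. At each step: if the stack top is a terminal, match it against the current input token; if it is a non-terminal N, replace it with the RHS of M[N, lookahead] (the unique production whose predict set contains the lookahead).

Stack is shown with the top on the left.

Stack      Input      Action
----------------------------
S $        e n num $  output S → e T num
e T num $  e n num $  match 'e'
T num $    n num $    output T → n
n num $    n num $    match 'n'
num $      num $      match 'num'
$          $          accept

The string is accepted.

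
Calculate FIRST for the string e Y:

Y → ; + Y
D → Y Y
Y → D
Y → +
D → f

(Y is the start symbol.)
To compute FIRST(e Y), process the symbols left to right:
Symbol e is a terminal. Add 'e' and stop.
FIRST(e Y) = { 'e' }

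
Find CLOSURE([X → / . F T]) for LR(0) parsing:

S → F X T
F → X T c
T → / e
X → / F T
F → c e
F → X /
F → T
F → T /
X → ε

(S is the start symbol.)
{ [F → . T /], [F → . T], [F → . X /], [F → . X T c], [F → . c e], [T → . / e], [X → . / F T], [X → .], [X → / . F T] }

Start with: [X → / . F T]
  [X → / . F T] has the dot before F: add [F → . X T c], [F → . c e], [F → . X /], [F → . T], [F → . T /]
  [F → . X T c] has the dot before X: add [X → . / F T], [X → .]
  [F → . T] has the dot before T: add [T → . / e]
No further items can be added.

CLOSURE = { [F → . T /], [F → . T], [F → . X /], [F → . X T c], [F → . c e], [T → . / e], [X → . / F T], [X → .], [X → / . F T] }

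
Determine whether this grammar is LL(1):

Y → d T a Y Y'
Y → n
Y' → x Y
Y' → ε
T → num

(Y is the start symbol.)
Relevant sets:
  FOLLOW(Y') = { $, 'x' }

For Y:
  PREDICT(Y → d T a Y Y') = { 'd' }
  PREDICT(Y → n) = { 'n' }
For Y':
  PREDICT(Y' → x Y) = { 'x' }
  PREDICT(Y' → ε) = { $, 'x' }
T has a single production, so nothing to check there.

Conflict found: Predict set conflict for Y': { 'x' }
The grammar is NOT LL(1).

Answer: No. Predict set conflict for Y': { 'x' }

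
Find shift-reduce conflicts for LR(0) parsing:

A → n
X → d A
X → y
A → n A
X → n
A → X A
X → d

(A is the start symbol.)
Yes — I3: [X → d .] vs [A → . n]; I4: [A → n .] vs [A → . n]

Augment with A' → A and build the canonical LR(0) collection (I0 = CLOSURE({[A' → . A]}), then GOTO on every symbol after a dot until no new states appear). It has 9 states:
  I0: { [A → . X A], [A → . n A], [A → . n], [A' → . A], [X → . d A], [X → . d], [X → . n], [X → . y] }  — shift
  I1: { [A' → A .] }  — accept
  I2: { [A → . X A], [A → . n A], [A → . n], [A → X . A], [X → . d A], [X → . d], [X → . n], [X → . y] }  — shift
  I3: { [A → . X A], [A → . n A], [A → . n], [X → . d A], [X → . d], [X → . n], [X → . y], [X → d . A], [X → d .] }  — shift, reduce
  I4: { [A → . X A], [A → . n A], [A → . n], [A → n . A], [A → n .], [X → . d A], [X → . d], [X → . n], [X → . y], [X → n .] }  — shift, 2 reduces
  I5: { [X → y .] }  — reduce
  I6: { [A → n A .] }  — reduce
  I7: { [X → d A .] }  — reduce
  I8: { [A → X A .] }  — reduce

I3 contains reduce item [X → d .] and shift items [A → . n], [A → . n A], [X → . d], [X → . d A], [X → . n], [X → . y] — shift-reduce conflict.
I4 contains reduce items [A → n .], [X → n .] and shift items [A → . n], [A → . n A], [X → . d], [X → . d A], [X → . n], [X → . y] — shift-reduce conflict.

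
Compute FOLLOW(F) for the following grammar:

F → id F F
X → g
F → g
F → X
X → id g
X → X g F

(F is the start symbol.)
To compute FOLLOW(F), find every occurrence of F on a right-hand side N → α F β: add FIRST(β) \ {ε}, and if β is empty or nullable also add FOLLOW(N). Iterate to a fixed point.

F is the start symbol, so $ ∈ FOLLOW(F).
In F → id F F: F is followed by F, add FIRST(F) \ {ε} = { 'g', 'id' }
In F → id F F: F is at the end; this adds FOLLOW(F) to itself — nothing new
In X → X g F: F is at the end, add FOLLOW(X)

The FOLLOW sets referred to above (computed the same way, to a fixed point):
  FOLLOW(X) = { $, 'g', 'id' }

Taking the union: FOLLOW(F) = { $, 'g', 'id' }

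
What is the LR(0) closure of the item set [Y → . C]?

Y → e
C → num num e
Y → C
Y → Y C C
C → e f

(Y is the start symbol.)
{ [C → . e f], [C → . num num e], [Y → . C] }

To compute CLOSURE, for each item [A → α.Bβ] where B is a non-terminal, add [B → .γ] for all productions B → γ; repeat for the newly added items until nothing changes.

Start with: [Y → . C]
  [Y → . C] has the dot before C: add [C → . num num e], [C → . e f]
No further items can be added.

CLOSURE = { [C → . e f], [C → . num num e], [Y → . C] }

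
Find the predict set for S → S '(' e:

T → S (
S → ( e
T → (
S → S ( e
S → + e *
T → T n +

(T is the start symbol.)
PREDICT(S → S '(' e) = (FIRST(RHS) \ {ε}) ∪ (FOLLOW(S) if ε ∈ FIRST(RHS), i.e. RHS ⇒* ε)
FIRST(S) = { '(', '+' }
FIRST(S '(' e) = { '(', '+' }
ε ∉ FIRST(S '(' e), so FOLLOW(S) is not added.
PREDICT(S → S '(' e) = { '(', '+' }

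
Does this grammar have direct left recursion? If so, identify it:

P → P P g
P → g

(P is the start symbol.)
P → P P g: LEFT RECURSIVE (starts with P)
P → g: starts with g

The grammar has direct left recursion on: P.

Answer: Yes, P is left-recursive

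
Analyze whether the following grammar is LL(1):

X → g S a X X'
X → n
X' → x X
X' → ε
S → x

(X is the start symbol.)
No. Predict set conflict for X': { 'x' }

A grammar is LL(1) if for each non-terminal N with multiple productions, the predict sets of those productions are pairwise disjoint, where PREDICT(N → α) = (FIRST(α) \ {ε}) ∪ (FOLLOW(N) if α ⇒* ε).

Relevant sets:
  FOLLOW(X') = { $, 'x' }

For X:
  PREDICT(X → g S a X X') = { 'g' }
  PREDICT(X → n) = { 'n' }
For X':
  PREDICT(X' → x X) = { 'x' }
  PREDICT(X' → ε) = { $, 'x' }
S has a single production, so nothing to check there.

Conflict found: Predict set conflict for X': { 'x' }
The grammar is NOT LL(1).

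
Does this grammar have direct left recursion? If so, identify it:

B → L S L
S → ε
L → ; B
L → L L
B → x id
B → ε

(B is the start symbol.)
Yes, L is left-recursive

Direct left recursion occurs when N → N α for some non-terminal N (the right-hand side begins with the left-hand side itself).

B → L S L: starts with L
S → ε: starts with ε
L → ; B: starts with ';'
L → L L: LEFT RECURSIVE (starts with L)
B → x id: starts with x
B → ε: starts with ε

The grammar has direct left recursion on: L.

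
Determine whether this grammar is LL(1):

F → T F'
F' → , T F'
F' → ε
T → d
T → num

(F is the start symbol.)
Yes, the grammar is LL(1).

A grammar is LL(1) if for each non-terminal N with multiple productions, the predict sets of those productions are pairwise disjoint, where PREDICT(N → α) = (FIRST(α) \ {ε}) ∪ (FOLLOW(N) if α ⇒* ε).

Relevant sets:
  FOLLOW(F') = { $ }

For F':
  PREDICT(F' → ',' T F') = { ',' }
  PREDICT(F' → ε) = { $ }
For T:
  PREDICT(T → d) = { 'd' }
  PREDICT(T → num) = { 'num' }
F has a single production, so nothing to check there.

All predict sets are disjoint. The grammar IS LL(1).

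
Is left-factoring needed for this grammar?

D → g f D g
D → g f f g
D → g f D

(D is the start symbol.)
Yes, D has productions with common prefix 'g f'

Left-factoring is needed when two productions for the same non-terminal
share a common prefix on the right-hand side.

Productions for D:
  D → g f D g
  D → g f f g
  D → g f D

Found common prefix 'g f' in productions for D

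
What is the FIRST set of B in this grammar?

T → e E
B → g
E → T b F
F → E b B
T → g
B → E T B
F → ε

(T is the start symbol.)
To compute FIRST(B), examine every production with B on the left-hand side, reading each right-hand side left to right until a non-nullable symbol is reached.

FIRST sets of the other non-terminals involved (by the same procedure, iterated to a fixed point):
  FIRST(E) = { 'e', 'g' }

From B → g:
  - g is a terminal: add 'g' and stop
From B → E T B:
  - E is a non-terminal: add FIRST(E) \ {ε} = { 'e', 'g' }
    E is not nullable, so stop

Collecting: FIRST(B) = { 'e', 'g' }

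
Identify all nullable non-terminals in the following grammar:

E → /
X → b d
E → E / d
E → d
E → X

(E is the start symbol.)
A non-terminal is nullable if it can derive ε (the empty string): either it has an ε-production, or it has a production whose right-hand side consists entirely of nullable non-terminals.

There are no ε-productions, so no non-terminal can derive ε.
No non-terminals are nullable.

Answer: None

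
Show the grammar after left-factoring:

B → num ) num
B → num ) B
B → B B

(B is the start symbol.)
Left-factoring transforms A → αβ₁ | αβ₂ into A → αA' and A' → β₁ | β₂
(α is the longest common prefix among the alternatives). Repeat until
no nonterminal has two alternatives with a common prefix.

Round 1: B has alternatives sharing prefix 'num )'. Introduce B': B → num ) B'
  Add: B' → num
  Add: B' → B

No remaining common prefixes — done.

Resulting grammar:
B → num ) B'
B' → num
B' → B
B → B B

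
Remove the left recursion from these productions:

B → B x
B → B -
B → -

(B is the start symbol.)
B is directly left-recursive. The standard transformation for
  A → A α₁ | ... | A α_m | β₁ | ... | β_n
is
  A  → β₁ A' | ... | β_n A'
  A' → α₁ A' | ... | α_m A' | ε

B → - becomes B → - B'
B → B x becomes B' → x B'
B → B - becomes B' → - B'
Add B' → ε

Resulting grammar:
B → - B'
B' → x B'
B' → - B'
B' → ε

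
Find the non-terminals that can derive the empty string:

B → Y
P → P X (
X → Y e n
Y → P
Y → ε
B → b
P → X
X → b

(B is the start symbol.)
{ 'B', 'Y' }

A non-terminal is nullable if it can derive ε (the empty string): either it has an ε-production, or it has a production whose right-hand side consists entirely of nullable non-terminals.

ε-productions: Y → ε
So Y is immediately nullable.
B → Y: every symbol on the right is nullable, so B is nullable too.
No further non-terminal can be added: every production for the remaining non-terminals contains a terminal or a non-nullable non-terminal.
Nullable = { 'B', 'Y' }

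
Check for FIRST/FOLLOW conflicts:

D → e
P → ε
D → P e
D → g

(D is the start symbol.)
A FIRST/FOLLOW conflict occurs when a non-terminal N has a nullable alternative N → β (β ⇒* ε) and another alternative N → α with FIRST(α) ∩ FOLLOW(N) ≠ ∅: on such a lookahead the parser cannot decide between expanding α and letting N vanish via β.

Nullable non-terminals: P.
P has a nullable alternative but only one production, so nothing to check.

D has no nullable alternative, so no FIRST/FOLLOW check is needed there.

No FIRST/FOLLOW conflicts found.

Answer: No FIRST/FOLLOW conflicts.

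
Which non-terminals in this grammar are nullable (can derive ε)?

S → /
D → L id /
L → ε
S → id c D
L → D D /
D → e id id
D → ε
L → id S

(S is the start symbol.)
{ 'D', 'L' }

A non-terminal is nullable if it can derive ε (the empty string): either it has an ε-production, or it has a production whose right-hand side consists entirely of nullable non-terminals.

ε-productions: L → ε, D → ε
So L, D are immediately nullable.
No further non-terminal can be added: every production for the remaining non-terminals contains a terminal or a non-nullable non-terminal.
Nullable = { 'D', 'L' }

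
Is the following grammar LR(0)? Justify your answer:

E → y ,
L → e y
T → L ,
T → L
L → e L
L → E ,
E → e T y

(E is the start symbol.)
A grammar is LR(0) if no state in the canonical LR(0) collection has:
  - both a shift item (dot before a terminal) and a complete item (shift-reduce conflict), or
  - two or more complete items (reduce-reduce conflict; the accept item [E' → E .] counts as a complete item here).

Augment with E' → E and build the canonical LR(0) collection (I0 = CLOSURE({[E' → . E]}), then GOTO on every symbol after a dot until no new states appear). It has 14 states:
  I0: { [E → . e T y], [E → . y ,], [E' → . E] }  — shift
  I1: { [E' → E .] }  — accept
  I2: { [E → . e T y], [E → . y ,], [E → e . T y], [L → . E ,], [L → . e L], [L → . e y], [T → . L ,], [T → . L] }  — shift
  I3: { [E → y . ,] }  — shift
  I4: { [E → y , .] }  — reduce
  I5: { [L → E . ,] }  — shift
  I6: { [T → L . ,], [T → L .] }  — shift, reduce
  I7: { [E → e T . y] }  — shift
  I8: { [E → . e T y], [E → . y ,], [E → e . T y], [L → . E ,], [L → . e L], [L → . e y], [L → e . L], [L → e . y], [T → . L ,], [T → . L] }  — shift
  I9: { [L → e L .], [T → L . ,], [T → L .] }  — shift, 2 reduces
  I10: { [E → y . ,], [L → e y .] }  — shift, reduce
  I11: { [T → L , .] }  — reduce
  I12: { [E → e T y .] }  — reduce
  I13: { [L → E , .] }  — reduce

Conflict in state I6:
  Shift-reduce conflict between [T → L .] and [T → L . ,]
So the grammar is NOT LR(0).

Answer: No. Shift-reduce conflict between [T → L .] and [T → L . ,]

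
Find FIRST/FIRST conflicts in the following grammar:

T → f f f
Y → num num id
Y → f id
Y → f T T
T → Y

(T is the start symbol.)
Yes. T → f f f / T → Y on { 'f' }; Y → f id / Y → f T T on { 'f' }

A FIRST/FIRST conflict occurs when two productions N → α and N → β for the same non-terminal have FIRST(α) ∩ FIRST(β) ≠ ∅ (with ε ∈ FIRST of a nullable right-hand side, so two nullable alternatives also conflict).

FIRST sets of the non-terminals at (or reachable through a nullable prefix from) the front of some alternative:
  FIRST(Y) = { 'f', 'num' }

Productions for T:
  T → f f f: FIRST = { 'f' }
  T → Y: FIRST = { 'f', 'num' }
Productions for Y:
  Y → num num id: FIRST = { 'num' }
  Y → f id: FIRST = { 'f' }
  Y → f T T: FIRST = { 'f' }

Conflict for T: T → f f f and T → Y
  Overlap: { 'f' }
Conflict for Y: Y → f id and Y → f T T
  Overlap: { 'f' }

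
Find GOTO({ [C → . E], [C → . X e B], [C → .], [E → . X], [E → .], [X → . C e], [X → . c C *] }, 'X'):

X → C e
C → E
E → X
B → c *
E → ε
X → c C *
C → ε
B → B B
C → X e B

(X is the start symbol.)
GOTO(I, 'X') = CLOSURE({ [A → αX.β] : [A → α.Xβ] ∈ I, X = 'X' })

Items with dot before 'X', with the dot advanced:
  [C → . X e B] → [C → X . e B]
  [E → . X] → [E → X .]
Closure adds nothing (no advanced item has the dot before a non-terminal).

GOTO = { [C → X . e B], [E → X .] }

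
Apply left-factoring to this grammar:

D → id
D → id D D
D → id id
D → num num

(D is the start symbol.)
D → id D'
D' → ε
D' → D D
D' → id
D → num num

Left-factoring transforms A → αβ₁ | αβ₂ into A → αA' and A' → β₁ | β₂
(α is the longest common prefix among the alternatives). Repeat until
no nonterminal has two alternatives with a common prefix.

Round 1: D has alternatives sharing prefix 'id'. Introduce D': D → id D'
  Add: D' → ε
  Add: D' → D D
  Add: D' → id

No remaining common prefixes — done.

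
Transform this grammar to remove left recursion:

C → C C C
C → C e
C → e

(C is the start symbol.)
C is directly left-recursive. The standard transformation for
  A → A α₁ | ... | A α_m | β₁ | ... | β_n
is
  A  → β₁ A' | ... | β_n A'
  A' → α₁ A' | ... | α_m A' | ε

C → e becomes C → e C'
C → C C C becomes C' → C C C'
C → C e becomes C' → e C'
Add C' → ε

Resulting grammar:
C → e C'
C' → C C C'
C' → e C'
C' → ε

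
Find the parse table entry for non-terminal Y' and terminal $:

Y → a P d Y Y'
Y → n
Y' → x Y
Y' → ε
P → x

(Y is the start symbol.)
Y' → ε

To find M[Y', $], we find productions for Y' where $ is in the predict set (PREDICT(N → α) = (FIRST(α) \ {ε}) ∪ (FOLLOW(N) if α ⇒* ε)).

Relevant sets:
  FOLLOW(Y') = { $, 'x' }

Y' → x Y: PREDICT = { 'x' }
Y' → ε: PREDICT = { $, 'x' }
  $ is in predict set, so this production goes in M[Y', $]

M[Y', $] = Y' → ε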